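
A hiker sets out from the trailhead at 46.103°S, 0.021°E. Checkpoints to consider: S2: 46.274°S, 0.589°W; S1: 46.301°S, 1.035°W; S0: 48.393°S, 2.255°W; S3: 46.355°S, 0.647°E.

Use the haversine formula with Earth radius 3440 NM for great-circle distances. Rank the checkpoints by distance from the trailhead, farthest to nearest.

Computing each great-circle distance from 46.103°S, 0.021°E:
S0 48.393°S, 2.255°W: 165.8 NM
S1 46.301°S, 1.035°W: 45.5 NM
S3 46.355°S, 0.647°E: 30.1 NM
S2 46.274°S, 0.589°W: 27.4 NM

S0, S1, S3, S2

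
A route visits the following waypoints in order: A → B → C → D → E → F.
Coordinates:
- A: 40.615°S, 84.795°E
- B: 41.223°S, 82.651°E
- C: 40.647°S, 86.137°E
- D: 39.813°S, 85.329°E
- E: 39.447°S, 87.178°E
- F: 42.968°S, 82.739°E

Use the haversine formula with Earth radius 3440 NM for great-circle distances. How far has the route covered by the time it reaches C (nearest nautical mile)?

266 NM

Leg distances:
A→B: 103.9 NM  (cumulative 103.9 NM)
B→C: 161.8 NM  (cumulative 265.7 NM)
Cumulative distance at C ≈ 266 NM.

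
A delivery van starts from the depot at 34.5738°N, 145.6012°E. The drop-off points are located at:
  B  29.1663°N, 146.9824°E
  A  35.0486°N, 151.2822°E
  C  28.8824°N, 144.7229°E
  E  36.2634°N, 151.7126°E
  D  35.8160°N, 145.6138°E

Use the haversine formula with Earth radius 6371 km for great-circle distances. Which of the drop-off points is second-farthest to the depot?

B

Distance to each, sorted:
C: 638.3 km
B: 615.2 km
E: 584.7 km
A: 521.3 km
D: 138.1 km
The second-farthest is B at 615.2 km.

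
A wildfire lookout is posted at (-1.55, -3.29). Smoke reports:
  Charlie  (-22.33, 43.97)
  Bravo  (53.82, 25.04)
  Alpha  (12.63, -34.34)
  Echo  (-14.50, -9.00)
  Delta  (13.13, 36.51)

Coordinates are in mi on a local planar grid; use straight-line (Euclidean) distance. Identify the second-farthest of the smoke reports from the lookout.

Distance to each, sorted:
Bravo: 62.2 mi
Charlie: 51.6 mi
Delta: 42.4 mi
Alpha: 34.1 mi
Echo: 14.2 mi
The second-farthest is Charlie at 51.6 mi.

Charlie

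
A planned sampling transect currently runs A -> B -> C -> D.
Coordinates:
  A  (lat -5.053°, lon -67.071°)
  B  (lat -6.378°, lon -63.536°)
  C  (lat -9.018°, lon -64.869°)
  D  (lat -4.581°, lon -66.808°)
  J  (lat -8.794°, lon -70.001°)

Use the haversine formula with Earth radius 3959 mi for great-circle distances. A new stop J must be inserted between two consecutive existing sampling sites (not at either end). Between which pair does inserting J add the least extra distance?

between C and D

Added distance for inserting J between each consecutive pair:
A–B: 540.9 mi
B–C: 619.9 mi
C–D: 380.8 mi
Smallest added distance is 380.8 mi, inserting between C and D.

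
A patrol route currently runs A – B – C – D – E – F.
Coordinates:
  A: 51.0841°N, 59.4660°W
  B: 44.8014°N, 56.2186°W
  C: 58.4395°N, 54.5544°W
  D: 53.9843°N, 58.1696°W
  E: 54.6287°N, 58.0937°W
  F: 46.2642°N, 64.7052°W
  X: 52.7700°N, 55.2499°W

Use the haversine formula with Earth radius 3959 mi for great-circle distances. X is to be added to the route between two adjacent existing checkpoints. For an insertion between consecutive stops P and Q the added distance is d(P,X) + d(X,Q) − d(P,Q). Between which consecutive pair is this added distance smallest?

Added distance for inserting X between each consecutive pair:
A–B: 307.1 mi
B–C: 0.1 mi
C–D: 201.8 mi
D–E: 275.3 mi
E–F: 143.9 mi
Smallest added distance is 0.1 mi, inserting between B and C.

between B and C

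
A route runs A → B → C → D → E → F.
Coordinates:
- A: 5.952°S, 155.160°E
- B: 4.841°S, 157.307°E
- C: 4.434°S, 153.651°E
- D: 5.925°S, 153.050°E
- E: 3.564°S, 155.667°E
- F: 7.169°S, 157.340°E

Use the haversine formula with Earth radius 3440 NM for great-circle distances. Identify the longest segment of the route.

E–F

Leg distances:
A→B: 144.6 NM
B→C: 220.1 NM
C→D: 96.5 NM
D→E: 211.2 NM
E→F: 238.4 NM
The longest leg is E–F at 238.4 NM.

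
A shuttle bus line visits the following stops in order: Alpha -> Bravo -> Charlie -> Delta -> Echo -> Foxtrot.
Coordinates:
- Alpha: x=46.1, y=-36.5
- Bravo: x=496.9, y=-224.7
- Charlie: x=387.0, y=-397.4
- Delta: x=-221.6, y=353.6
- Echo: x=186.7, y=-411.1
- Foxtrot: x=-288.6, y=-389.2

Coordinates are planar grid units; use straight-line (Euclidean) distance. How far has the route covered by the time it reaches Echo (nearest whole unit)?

Leg distances:
Alpha→Bravo: 488.5  (cumulative 488.5)
Bravo→Charlie: 204.7  (cumulative 693.2)
Charlie→Delta: 966.6  (cumulative 1659.9)
Delta→Echo: 866.9  (cumulative 2526.7)
Cumulative distance at Echo ≈ 2527.

2527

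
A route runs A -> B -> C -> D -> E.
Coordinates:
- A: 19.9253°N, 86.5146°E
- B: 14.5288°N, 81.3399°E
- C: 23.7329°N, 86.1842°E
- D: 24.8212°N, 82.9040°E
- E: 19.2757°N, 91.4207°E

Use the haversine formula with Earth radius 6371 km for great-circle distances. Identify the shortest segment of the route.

Leg distances:
A→B: 813.5 km
B→C: 1142.7 km
C→D: 353.8 km
D→E: 1072.2 km
The shortest leg is C–D at 353.8 km.

C–D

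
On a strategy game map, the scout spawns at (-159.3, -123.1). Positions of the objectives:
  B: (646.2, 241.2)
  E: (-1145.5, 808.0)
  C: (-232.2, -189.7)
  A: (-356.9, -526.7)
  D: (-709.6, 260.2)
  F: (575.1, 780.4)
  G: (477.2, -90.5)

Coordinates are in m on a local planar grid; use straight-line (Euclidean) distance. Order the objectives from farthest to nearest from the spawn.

E, F, B, D, G, A, C

Distance from the spawn at (-159.3, -123.1) to each:
E (-1145.5, 808.0): 1356.3 m
F (575.1, 780.4): 1164.3 m
B (646.2, 241.2): 884.1 m
D (-709.6, 260.2): 670.6 m
G (477.2, -90.5): 637.3 m
A (-356.9, -526.7): 449.4 m
C (-232.2, -189.7): 98.7 m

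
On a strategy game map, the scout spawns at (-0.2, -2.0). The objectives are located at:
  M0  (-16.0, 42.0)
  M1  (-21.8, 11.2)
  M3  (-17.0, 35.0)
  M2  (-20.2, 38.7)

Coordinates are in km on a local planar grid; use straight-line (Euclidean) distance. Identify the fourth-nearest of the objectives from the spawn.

M0

Distance to each, sorted:
M1: 25.3 km
M3: 40.6 km
M2: 45.3 km
M0: 46.8 km
The fourth-nearest is M0 at 46.8 km.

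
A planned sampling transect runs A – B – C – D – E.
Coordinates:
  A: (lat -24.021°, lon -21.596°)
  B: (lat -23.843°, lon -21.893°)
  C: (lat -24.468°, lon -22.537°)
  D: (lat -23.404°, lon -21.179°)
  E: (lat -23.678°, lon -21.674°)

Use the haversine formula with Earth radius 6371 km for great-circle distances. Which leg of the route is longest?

Leg distances:
A→B: 36.1 km
B→C: 95.4 km
C→D: 181.8 km
D→E: 58.9 km
The longest leg is C–D at 181.8 km.

C–D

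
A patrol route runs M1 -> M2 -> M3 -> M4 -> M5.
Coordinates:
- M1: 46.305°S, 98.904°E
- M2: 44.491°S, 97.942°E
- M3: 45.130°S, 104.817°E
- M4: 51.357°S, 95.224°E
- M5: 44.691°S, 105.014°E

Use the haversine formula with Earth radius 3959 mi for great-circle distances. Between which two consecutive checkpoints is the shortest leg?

M1–M2

Leg distances:
M1→M2: 133.7 mi
M2→M3: 339.8 mi
M3→M4: 615.5 mi
M4→M5: 644.6 mi
The shortest leg is M1–M2 at 133.7 mi.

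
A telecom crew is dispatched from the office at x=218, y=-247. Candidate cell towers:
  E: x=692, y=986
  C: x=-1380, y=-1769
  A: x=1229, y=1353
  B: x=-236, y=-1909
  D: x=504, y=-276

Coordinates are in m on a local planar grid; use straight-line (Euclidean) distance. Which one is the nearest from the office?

D

Distances from the office (x=218, y=-247):
D: 287.5 m
E: 1321.0 m
B: 1722.9 m
A: 1892.6 m
C: 2206.8 m
The nearest is D at 287.5 m.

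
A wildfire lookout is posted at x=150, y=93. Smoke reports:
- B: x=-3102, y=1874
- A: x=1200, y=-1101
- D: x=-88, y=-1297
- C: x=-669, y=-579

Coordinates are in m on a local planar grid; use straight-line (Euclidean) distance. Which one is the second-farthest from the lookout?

A

Distances from the lookout (x=150, y=93):
B: 3707.8 m
A: 1590.0 m
D: 1410.2 m
C: 1059.4 m
The second-farthest is A at 1590.0 m.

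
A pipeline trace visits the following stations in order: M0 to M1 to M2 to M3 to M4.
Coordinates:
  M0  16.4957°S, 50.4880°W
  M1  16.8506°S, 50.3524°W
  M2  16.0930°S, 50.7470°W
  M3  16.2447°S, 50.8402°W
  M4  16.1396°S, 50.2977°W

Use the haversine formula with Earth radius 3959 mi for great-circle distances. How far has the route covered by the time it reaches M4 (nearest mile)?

Leg distances:
M0→M1: 26.1 mi  (cumulative 26.1 mi)
M1→M2: 58.5 mi  (cumulative 84.6 mi)
M2→M3: 12.2 mi  (cumulative 96.8 mi)
M3→M4: 36.7 mi  (cumulative 133.5 mi)
Cumulative distance at M4 ≈ 134 mi.

134 mi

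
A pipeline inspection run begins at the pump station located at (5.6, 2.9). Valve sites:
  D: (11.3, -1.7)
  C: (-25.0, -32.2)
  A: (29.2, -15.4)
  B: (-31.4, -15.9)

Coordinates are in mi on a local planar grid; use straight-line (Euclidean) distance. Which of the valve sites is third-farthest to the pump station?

A

Distance to each, sorted:
C: 46.6 mi
B: 41.5 mi
A: 29.9 mi
D: 7.3 mi
The third-farthest is A at 29.9 mi.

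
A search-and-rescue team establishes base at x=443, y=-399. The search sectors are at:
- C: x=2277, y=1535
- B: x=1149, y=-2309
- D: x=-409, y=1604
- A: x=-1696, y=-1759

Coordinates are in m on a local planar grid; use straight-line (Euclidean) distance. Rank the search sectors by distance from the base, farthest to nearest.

Distances from the base:
C x=2277, y=1535: 2665.3 m
A x=-1696, y=-1759: 2534.7 m
D x=-409, y=1604: 2176.7 m
B x=1149, y=-2309: 2036.3 m

C, A, D, B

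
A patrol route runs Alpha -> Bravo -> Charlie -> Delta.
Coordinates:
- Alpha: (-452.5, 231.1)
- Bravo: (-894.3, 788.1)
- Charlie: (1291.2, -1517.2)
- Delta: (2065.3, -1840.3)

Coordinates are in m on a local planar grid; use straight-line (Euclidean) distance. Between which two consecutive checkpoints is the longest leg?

Bravo–Charlie

Leg distances:
Alpha→Bravo: 710.9 m
Bravo→Charlie: 3176.6 m
Charlie→Delta: 838.8 m
The longest leg is Bravo–Charlie at 3176.6 m.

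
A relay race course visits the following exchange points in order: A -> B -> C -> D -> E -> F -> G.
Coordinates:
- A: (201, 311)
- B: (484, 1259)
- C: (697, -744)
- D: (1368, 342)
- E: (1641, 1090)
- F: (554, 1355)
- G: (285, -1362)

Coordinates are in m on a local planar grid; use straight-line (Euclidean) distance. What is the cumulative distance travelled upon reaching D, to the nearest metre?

4280 m

Leg distances:
A→B: 989.3 m  (cumulative 989.3 m)
B→C: 2014.3 m  (cumulative 3003.6 m)
C→D: 1276.6 m  (cumulative 4280.2 m)
Cumulative distance at D ≈ 4280 m.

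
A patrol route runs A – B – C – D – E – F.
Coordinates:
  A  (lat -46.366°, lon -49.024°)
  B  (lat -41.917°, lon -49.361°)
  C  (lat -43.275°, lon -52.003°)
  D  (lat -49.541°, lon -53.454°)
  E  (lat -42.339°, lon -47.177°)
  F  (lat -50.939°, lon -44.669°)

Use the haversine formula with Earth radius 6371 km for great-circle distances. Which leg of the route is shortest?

B–C

Leg distances:
A→B: 495.4 km
B→C: 263.7 km
C→D: 705.5 km
D→E: 935.7 km
E→F: 975.1 km
The shortest leg is B–C at 263.7 km.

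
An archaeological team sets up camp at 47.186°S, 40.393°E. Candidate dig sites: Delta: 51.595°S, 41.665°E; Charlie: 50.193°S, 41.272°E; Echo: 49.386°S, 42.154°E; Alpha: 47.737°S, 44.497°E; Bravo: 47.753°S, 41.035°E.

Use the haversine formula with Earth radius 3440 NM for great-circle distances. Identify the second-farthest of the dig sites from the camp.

Charlie

Distances from the camp (47.186°S, 40.393°E):
Delta: 269.3 NM
Charlie: 183.9 NM
Alpha: 169.8 NM
Echo: 149.6 NM
Bravo: 42.9 NM
The second-farthest is Charlie at 183.9 NM.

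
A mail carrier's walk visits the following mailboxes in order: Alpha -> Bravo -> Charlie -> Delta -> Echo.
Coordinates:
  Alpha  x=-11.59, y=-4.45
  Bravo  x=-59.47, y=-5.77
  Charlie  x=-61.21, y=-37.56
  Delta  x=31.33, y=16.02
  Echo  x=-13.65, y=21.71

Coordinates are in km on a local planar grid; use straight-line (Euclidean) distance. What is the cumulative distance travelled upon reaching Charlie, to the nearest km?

80 km

Leg distances:
Alpha→Bravo: 47.9 km  (cumulative 47.9 km)
Bravo→Charlie: 31.8 km  (cumulative 79.7 km)
Cumulative distance at Charlie ≈ 80 km.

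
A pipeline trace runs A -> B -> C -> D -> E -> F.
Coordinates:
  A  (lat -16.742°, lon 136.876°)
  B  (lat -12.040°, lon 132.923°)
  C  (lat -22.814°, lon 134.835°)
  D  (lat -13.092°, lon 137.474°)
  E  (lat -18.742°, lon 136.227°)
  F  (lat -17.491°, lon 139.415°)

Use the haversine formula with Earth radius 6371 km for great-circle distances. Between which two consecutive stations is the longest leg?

B–C

Leg distances:
A→B: 674.2 km
B→C: 1215.0 km
C→D: 1116.4 km
D→E: 642.2 km
E→F: 364.5 km
The longest leg is B–C at 1215.0 km.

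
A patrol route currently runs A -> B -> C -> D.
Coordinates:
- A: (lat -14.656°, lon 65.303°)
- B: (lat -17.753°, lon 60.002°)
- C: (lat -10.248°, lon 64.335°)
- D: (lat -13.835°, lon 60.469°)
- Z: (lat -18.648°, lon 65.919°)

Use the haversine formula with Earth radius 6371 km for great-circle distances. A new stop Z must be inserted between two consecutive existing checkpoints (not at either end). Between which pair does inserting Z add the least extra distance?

between A and B

Added distance for inserting Z between each consecutive pair:
A–B: 419.1 km
B–C: 626.0 km
C–D: 1160.4 km
Smallest added distance is 419.1 km, inserting between A and B.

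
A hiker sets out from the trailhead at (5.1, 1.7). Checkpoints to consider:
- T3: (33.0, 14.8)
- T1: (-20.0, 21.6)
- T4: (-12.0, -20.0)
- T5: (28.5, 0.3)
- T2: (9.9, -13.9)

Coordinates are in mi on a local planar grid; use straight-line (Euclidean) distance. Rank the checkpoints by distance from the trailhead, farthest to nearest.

Computing each straight-line distance from (5.1, 1.7):
T1 (-20.0, 21.6): 32.0 mi
T3 (33.0, 14.8): 30.8 mi
T4 (-12.0, -20.0): 27.6 mi
T5 (28.5, 0.3): 23.4 mi
T2 (9.9, -13.9): 16.3 mi

T1, T3, T4, T5, T2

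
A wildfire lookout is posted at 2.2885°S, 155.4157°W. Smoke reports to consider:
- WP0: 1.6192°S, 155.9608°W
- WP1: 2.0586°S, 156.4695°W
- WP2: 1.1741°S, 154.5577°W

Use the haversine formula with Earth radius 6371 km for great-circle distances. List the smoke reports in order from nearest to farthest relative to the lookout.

Distance from the lookout at 2.2885°S, 155.4157°W to each:
WP0 1.6192°S, 155.9608°W: 96.0 km
WP1 2.0586°S, 156.4695°W: 119.9 km
WP2 1.1741°S, 154.5577°W: 156.4 km

WP0, WP1, WP2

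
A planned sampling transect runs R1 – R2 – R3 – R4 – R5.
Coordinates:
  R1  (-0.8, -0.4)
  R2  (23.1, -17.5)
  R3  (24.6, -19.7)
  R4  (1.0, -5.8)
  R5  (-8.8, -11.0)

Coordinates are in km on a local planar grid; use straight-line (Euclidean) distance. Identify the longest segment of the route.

Leg distances:
R1→R2: 29.4 km
R2→R3: 2.7 km
R3→R4: 27.4 km
R4→R5: 11.1 km
The longest leg is R1–R2 at 29.4 km.

R1–R2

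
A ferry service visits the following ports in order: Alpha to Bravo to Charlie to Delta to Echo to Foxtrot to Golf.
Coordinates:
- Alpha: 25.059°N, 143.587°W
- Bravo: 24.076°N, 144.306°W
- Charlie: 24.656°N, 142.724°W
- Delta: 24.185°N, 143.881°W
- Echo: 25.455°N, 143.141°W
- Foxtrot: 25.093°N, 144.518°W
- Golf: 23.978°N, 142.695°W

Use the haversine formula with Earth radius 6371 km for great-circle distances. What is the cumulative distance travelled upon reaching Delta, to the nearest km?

432 km

Leg distances:
Alpha→Bravo: 131.3 km  (cumulative 131.3 km)
Bravo→Charlie: 172.7 km  (cumulative 304.0 km)
Charlie→Delta: 128.3 km  (cumulative 432.3 km)
Cumulative distance at Delta ≈ 432 km.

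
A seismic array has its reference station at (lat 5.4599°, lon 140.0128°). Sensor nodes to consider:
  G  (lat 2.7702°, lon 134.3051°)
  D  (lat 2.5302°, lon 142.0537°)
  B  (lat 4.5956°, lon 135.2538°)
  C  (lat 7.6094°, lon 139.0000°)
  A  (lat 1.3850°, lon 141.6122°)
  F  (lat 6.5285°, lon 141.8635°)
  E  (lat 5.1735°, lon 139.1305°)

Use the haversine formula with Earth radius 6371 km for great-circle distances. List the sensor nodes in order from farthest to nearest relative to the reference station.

G, B, A, D, C, F, E

Computing each great-circle distance from (lat 5.4599°, lon 140.0128°):
G (lat 2.7702°, lon 134.3051°): 700.1 km
B (lat 4.5956°, lon 135.2538°): 535.8 km
A (lat 1.3850°, lon 141.6122°): 486.6 km
D (lat 2.5302°, lon 142.0537°): 396.7 km
C (lat 7.6094°, lon 139.0000°): 263.9 km
F (lat 6.5285°, lon 141.8635°): 236.7 km
E (lat 5.1735°, lon 139.1305°): 102.7 km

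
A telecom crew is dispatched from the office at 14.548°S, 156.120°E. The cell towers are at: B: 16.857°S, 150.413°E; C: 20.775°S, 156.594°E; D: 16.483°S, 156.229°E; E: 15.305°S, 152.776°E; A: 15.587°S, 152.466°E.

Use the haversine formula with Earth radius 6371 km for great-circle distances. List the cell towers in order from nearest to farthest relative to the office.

Computing each great-circle distance from 14.548°S, 156.120°E:
D 16.483°S, 156.229°E: 215.5 km
E 15.305°S, 152.776°E: 369.0 km
A 15.587°S, 152.466°E: 409.0 km
B 16.857°S, 150.413°E: 662.6 km
C 20.775°S, 156.594°E: 694.2 km

D, E, A, B, C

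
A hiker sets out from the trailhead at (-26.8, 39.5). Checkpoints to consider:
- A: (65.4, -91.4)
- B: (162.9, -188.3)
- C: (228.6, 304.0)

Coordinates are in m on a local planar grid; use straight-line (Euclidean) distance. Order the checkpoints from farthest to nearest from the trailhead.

Distances from the trailhead:
C (228.6, 304.0): 367.7 m
B (162.9, -188.3): 296.4 m
A (65.4, -91.4): 160.1 m

C, B, A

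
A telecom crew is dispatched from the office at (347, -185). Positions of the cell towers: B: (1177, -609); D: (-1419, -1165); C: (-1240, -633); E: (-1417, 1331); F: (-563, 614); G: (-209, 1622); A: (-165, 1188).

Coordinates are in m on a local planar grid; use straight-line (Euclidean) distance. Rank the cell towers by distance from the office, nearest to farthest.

B, F, A, C, G, D, E

Computing each straight-line distance from (347, -185):
B (1177, -609): 932.0 m
F (-563, 614): 1211.0 m
A (-165, 1188): 1465.4 m
C (-1240, -633): 1649.0 m
G (-209, 1622): 1890.6 m
D (-1419, -1165): 2019.7 m
E (-1417, 1331): 2325.9 m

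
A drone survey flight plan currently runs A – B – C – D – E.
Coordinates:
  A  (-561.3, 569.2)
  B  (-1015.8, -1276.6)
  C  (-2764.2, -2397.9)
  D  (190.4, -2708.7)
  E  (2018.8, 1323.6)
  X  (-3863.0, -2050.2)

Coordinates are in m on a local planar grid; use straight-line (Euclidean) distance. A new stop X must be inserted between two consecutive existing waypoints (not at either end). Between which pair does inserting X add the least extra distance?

Added distance for inserting X between each consecutive pair:
A–B: 5264.0 m
B–C: 2025.9 m
C–D: 2288.1 m
D–E: 6459.8 m
Smallest added distance is 2025.9 m, inserting between B and C.

between B and C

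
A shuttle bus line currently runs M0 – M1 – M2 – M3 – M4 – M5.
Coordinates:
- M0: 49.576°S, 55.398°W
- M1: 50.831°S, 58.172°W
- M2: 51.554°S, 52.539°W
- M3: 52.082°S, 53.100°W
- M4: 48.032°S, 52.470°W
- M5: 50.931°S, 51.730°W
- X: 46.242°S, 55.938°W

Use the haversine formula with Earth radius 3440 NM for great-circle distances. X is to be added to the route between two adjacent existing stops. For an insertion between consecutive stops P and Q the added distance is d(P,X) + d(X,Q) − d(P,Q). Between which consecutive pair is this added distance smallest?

between M3 and M4

Added distance for inserting X between each consecutive pair:
M0–M1: 360.3 NM
M1–M2: 419.1 NM
M2–M3: 675.8 NM
M3–M4: 301.2 NM
M4–M5: 328.6 NM
Smallest added distance is 301.2 NM, inserting between M3 and M4.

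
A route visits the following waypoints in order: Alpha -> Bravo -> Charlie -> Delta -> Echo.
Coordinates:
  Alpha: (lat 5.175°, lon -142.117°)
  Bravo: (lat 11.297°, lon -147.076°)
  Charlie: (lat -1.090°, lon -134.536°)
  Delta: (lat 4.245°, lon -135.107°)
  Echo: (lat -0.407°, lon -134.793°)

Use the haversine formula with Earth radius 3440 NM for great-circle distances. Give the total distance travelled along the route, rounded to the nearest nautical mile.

2128 NM

Leg distances:
Alpha→Bravo: 471.0 NM  (cumulative 471.0 NM)
Bravo→Charlie: 1055.1 NM  (cumulative 1526.1 NM)
Charlie→Delta: 322.1 NM  (cumulative 1848.2 NM)
Delta→Echo: 279.9 NM  (cumulative 2128.2 NM)
Total route length ≈ 2128 NM.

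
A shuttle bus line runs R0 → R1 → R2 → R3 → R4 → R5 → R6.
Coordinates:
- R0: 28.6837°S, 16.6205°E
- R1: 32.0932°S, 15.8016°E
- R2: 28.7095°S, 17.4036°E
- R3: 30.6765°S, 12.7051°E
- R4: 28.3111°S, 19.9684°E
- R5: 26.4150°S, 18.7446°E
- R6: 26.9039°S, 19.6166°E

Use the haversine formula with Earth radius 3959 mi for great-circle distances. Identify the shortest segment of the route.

R5–R6

Leg distances:
R0→R1: 240.6 mi
R1→R2: 252.5 mi
R2→R3: 313.0 mi
R3→R4: 466.3 mi
R4→R5: 151.0 mi
R5→R6: 63.6 mi
The shortest leg is R5–R6 at 63.6 mi.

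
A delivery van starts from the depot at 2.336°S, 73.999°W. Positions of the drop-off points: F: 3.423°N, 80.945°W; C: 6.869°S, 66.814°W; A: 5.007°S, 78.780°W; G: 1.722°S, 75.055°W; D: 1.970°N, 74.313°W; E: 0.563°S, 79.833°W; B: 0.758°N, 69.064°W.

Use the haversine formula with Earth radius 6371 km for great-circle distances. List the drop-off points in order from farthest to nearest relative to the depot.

F, C, E, B, A, D, G

Distances from the depot:
F 3.423°N, 80.945°W: 1003.0 km
C 6.869°S, 66.814°W: 942.3 km
E 0.563°S, 79.833°W: 677.8 km
B 0.758°N, 69.064°W: 647.6 km
A 5.007°S, 78.780°W: 608.0 km
D 1.970°N, 74.313°W: 480.1 km
G 1.722°S, 75.055°W: 135.8 km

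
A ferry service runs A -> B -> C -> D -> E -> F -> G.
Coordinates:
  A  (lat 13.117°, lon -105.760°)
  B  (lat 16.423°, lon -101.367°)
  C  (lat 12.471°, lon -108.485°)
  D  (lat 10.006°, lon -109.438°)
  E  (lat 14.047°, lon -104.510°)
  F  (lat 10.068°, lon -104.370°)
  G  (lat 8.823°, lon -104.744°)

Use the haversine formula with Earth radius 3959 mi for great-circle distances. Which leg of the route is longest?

Leg distances:
A→B: 371.9 mi
B→C: 548.9 mi
C→D: 182.2 mi
D→E: 434.5 mi
E→F: 275.1 mi
F→G: 89.7 mi
The longest leg is B–C at 548.9 mi.

B–C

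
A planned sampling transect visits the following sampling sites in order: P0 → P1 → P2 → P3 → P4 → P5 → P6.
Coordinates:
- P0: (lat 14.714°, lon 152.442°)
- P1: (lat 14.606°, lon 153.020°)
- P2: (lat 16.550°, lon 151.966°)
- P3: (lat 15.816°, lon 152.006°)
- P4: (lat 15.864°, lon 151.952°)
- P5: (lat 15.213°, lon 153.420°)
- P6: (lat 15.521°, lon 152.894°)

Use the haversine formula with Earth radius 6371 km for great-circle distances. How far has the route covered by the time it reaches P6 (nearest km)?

636 km

Leg distances:
P0→P1: 63.3 km  (cumulative 63.3 km)
P1→P2: 243.9 km  (cumulative 307.2 km)
P2→P3: 81.7 km  (cumulative 388.9 km)
P3→P4: 7.9 km  (cumulative 396.8 km)
P4→P5: 173.1 km  (cumulative 569.9 km)
P5→P6: 66.0 km  (cumulative 635.9 km)
Cumulative distance at P6 ≈ 636 km.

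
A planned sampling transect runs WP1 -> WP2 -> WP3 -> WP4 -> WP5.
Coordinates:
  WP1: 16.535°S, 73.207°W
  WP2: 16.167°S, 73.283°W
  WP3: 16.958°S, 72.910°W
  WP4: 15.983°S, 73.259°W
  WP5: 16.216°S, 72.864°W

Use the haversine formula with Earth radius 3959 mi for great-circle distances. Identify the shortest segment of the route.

WP1–WP2

Leg distances:
WP1→WP2: 25.9 mi
WP2→WP3: 60.0 mi
WP3→WP4: 71.2 mi
WP4→WP5: 30.8 mi
The shortest leg is WP1–WP2 at 25.9 mi.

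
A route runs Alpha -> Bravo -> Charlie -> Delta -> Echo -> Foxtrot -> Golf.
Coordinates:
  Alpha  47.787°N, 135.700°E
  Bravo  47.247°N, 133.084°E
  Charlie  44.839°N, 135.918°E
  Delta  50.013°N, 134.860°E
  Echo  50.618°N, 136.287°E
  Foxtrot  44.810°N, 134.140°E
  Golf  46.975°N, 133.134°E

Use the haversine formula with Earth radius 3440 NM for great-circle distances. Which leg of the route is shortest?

Delta–Echo

Leg distances:
Alpha→Bravo: 110.9 NM
Bravo→Charlie: 186.7 NM
Charlie→Delta: 313.6 NM
Delta→Echo: 65.7 NM
Echo→Foxtrot: 359.3 NM
Foxtrot→Golf: 136.6 NM
The shortest leg is Delta–Echo at 65.7 NM.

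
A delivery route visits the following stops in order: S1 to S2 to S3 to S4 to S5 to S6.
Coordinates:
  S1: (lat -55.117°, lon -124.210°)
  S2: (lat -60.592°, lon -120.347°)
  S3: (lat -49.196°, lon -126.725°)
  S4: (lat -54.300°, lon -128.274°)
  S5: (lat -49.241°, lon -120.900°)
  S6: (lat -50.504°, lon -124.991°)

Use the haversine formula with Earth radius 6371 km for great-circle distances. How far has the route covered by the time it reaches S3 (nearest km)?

1980 km

Leg distances:
S1→S2: 650.0 km  (cumulative 650.0 km)
S2→S3: 1329.7 km  (cumulative 1979.7 km)
Cumulative distance at S3 ≈ 1980 km.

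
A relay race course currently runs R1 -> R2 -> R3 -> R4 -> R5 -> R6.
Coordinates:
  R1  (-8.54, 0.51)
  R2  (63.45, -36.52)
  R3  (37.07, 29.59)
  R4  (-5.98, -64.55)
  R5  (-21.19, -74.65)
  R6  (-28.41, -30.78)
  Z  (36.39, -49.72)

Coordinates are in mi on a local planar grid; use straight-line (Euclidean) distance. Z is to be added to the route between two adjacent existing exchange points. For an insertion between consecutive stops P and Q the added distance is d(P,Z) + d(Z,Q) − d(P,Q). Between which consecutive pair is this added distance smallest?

Added distance for inserting Z between each consecutive pair:
R1–R2: 16.5 mi
R2–R3: 38.2 mi
R3–R4: 20.7 mi
R4–R5: 89.4 mi
R5–R6: 85.8 mi
Smallest added distance is 16.5 mi, inserting between R1 and R2.

between R1 and R2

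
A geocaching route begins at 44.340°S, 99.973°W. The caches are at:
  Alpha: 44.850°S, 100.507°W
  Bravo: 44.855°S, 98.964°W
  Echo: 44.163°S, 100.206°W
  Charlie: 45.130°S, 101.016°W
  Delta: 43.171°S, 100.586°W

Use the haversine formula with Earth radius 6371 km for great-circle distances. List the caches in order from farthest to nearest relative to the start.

Computing each great-circle distance from 44.340°S, 99.973°W:
Delta 43.171°S, 100.586°W: 139.0 km
Charlie 45.130°S, 101.016°W: 120.4 km
Bravo 44.855°S, 98.964°W: 98.3 km
Alpha 44.850°S, 100.507°W: 70.7 km
Echo 44.163°S, 100.206°W: 27.1 km

Delta, Charlie, Bravo, Alpha, Echo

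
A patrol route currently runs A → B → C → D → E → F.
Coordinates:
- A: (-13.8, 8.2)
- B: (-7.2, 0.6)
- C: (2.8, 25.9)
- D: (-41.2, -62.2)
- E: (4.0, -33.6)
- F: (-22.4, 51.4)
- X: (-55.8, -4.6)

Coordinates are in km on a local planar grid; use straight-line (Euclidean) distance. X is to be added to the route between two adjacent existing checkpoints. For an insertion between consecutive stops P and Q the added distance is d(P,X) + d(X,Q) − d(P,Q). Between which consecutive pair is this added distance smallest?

between C and D

Added distance for inserting X between each consecutive pair:
A–B: 82.7 km
B–C: 87.7 km
C–D: 27.0 km
D–E: 72.4 km
E–F: 42.7 km
Smallest added distance is 27.0 km, inserting between C and D.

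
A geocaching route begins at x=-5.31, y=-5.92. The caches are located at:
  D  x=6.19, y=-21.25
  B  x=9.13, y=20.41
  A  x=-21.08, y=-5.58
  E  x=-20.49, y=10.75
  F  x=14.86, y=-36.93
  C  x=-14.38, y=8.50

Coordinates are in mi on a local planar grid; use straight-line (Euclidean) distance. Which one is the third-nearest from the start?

Distances from the start (x=-5.31, y=-5.92):
A: 15.8 mi
C: 17.0 mi
D: 19.2 mi
E: 22.5 mi
B: 30.0 mi
F: 37.0 mi
The third-nearest is D at 19.2 mi.

D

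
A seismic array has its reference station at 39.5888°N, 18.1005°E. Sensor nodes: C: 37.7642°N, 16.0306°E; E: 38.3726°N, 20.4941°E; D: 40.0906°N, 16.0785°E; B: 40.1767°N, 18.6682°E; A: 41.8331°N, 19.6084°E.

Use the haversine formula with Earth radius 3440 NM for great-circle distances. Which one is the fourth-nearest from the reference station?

Distances from the reference station (39.5888°N, 18.1005°E):
B: 43.9 NM
D: 98.0 NM
E: 133.5 NM
C: 146.3 NM
A: 151.2 NM
The fourth-nearest is C at 146.3 NM.

C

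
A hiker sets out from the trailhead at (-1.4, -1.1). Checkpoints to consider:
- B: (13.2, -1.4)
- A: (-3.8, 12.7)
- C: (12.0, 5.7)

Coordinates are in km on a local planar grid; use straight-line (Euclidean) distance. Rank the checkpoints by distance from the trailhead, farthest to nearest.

C, B, A

Distance from the trailhead at (-1.4, -1.1) to each:
C (12.0, 5.7): 15.0 km
B (13.2, -1.4): 14.6 km
A (-3.8, 12.7): 14.0 km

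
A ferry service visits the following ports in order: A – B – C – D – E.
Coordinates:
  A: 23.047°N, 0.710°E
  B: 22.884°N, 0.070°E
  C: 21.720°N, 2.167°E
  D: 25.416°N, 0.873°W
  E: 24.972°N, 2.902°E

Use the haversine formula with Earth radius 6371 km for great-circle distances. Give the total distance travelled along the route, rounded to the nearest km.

Leg distances:
A→B: 68.0 km  (cumulative 68.0 km)
B→C: 251.6 km  (cumulative 319.6 km)
C→D: 514.6 km  (cumulative 834.2 km)
D→E: 383.0 km  (cumulative 1217.2 km)
Total route length ≈ 1217 km.

1217 km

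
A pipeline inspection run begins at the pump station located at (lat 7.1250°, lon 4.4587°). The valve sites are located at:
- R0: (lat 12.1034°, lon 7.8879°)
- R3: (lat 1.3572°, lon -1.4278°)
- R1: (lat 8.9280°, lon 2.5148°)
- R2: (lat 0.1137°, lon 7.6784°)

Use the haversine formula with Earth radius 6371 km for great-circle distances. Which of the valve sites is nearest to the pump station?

R1

Distance to each, sorted:
R1: 293.3 km
R0: 669.1 km
R2: 857.5 km
R3: 914.9 km
The nearest is R1 at 293.3 km.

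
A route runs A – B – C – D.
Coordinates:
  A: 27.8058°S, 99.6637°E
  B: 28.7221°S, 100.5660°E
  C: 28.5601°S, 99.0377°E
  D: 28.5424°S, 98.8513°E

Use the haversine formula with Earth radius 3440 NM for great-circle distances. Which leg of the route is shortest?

Leg distances:
A→B: 72.8 NM
B→C: 81.1 NM
C→D: 9.9 NM
The shortest leg is C–D at 9.9 NM.

C–D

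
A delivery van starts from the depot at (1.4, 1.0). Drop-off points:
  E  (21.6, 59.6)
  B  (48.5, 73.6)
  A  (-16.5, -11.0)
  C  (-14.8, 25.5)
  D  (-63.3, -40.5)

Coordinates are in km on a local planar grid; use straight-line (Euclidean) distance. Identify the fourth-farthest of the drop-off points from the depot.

C

Distance to each, sorted:
B: 86.5 km
D: 76.9 km
E: 62.0 km
C: 29.4 km
A: 21.6 km
The fourth-farthest is C at 29.4 km.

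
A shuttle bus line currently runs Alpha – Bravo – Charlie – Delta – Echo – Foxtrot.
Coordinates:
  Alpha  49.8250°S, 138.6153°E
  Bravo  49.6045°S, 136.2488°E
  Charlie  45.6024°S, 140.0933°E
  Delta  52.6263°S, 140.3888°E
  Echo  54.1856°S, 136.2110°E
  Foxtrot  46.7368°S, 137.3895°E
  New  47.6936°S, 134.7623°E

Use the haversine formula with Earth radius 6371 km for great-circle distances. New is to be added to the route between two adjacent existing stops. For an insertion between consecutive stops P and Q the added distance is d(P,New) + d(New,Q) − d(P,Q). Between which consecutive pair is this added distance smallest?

between Echo and Foxtrot

Added distance for inserting New between each consecutive pair:
Alpha–Bravo: 435.6 km
Bravo–Charlie: 177.4 km
Charlie–Delta: 366.1 km
Delta–Echo: 1081.2 km
Echo–Foxtrot: 121.6 km
Smallest added distance is 121.6 km, inserting between Echo and Foxtrot.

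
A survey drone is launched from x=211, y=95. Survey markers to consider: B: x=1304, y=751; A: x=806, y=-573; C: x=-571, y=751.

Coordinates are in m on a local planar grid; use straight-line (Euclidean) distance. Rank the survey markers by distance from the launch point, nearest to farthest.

Distances from the launch point:
A x=806, y=-573: 894.6 m
C x=-571, y=751: 1020.7 m
B x=1304, y=751: 1274.7 m

A, C, B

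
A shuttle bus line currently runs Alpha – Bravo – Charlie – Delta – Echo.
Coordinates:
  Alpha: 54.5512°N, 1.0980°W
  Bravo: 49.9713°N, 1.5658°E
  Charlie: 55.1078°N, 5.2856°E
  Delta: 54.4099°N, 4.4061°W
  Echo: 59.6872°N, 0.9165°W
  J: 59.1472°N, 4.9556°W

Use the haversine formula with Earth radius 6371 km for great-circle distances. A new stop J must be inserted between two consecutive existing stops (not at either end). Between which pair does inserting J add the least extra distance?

Added distance for inserting J between each consecutive pair:
Alpha–Bravo: 1123.9 km
Bravo–Charlie: 1241.2 km
Charlie–Delta: 664.4 km
Delta–Echo: 140.6 km
Smallest added distance is 140.6 km, inserting between Delta and Echo.

between Delta and Echo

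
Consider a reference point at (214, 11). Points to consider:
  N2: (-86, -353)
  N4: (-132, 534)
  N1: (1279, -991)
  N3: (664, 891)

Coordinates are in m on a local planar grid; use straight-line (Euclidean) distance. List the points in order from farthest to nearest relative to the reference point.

N1, N3, N4, N2

Distance from the reference point at (214, 11) to each:
N1 (1279, -991): 1462.3 m
N3 (664, 891): 988.4 m
N4 (-132, 534): 627.1 m
N2 (-86, -353): 471.7 m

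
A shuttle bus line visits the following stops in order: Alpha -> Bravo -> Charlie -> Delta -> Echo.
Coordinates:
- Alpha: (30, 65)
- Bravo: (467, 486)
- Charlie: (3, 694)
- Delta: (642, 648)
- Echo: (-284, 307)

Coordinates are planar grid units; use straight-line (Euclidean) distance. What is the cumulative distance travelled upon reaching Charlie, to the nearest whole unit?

1115

Leg distances:
Alpha→Bravo: 606.8  (cumulative 606.8)
Bravo→Charlie: 508.5  (cumulative 1115.3)
Cumulative distance at Charlie ≈ 1115.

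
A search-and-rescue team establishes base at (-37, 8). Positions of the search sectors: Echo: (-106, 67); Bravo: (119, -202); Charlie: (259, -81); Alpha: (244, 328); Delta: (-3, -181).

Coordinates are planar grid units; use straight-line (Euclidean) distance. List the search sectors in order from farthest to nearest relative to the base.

Alpha, Charlie, Bravo, Delta, Echo

Distances from the base:
Alpha (244, 328): 425.9
Charlie (259, -81): 309.1
Bravo (119, -202): 261.6
Delta (-3, -181): 192.0
Echo (-106, 67): 90.8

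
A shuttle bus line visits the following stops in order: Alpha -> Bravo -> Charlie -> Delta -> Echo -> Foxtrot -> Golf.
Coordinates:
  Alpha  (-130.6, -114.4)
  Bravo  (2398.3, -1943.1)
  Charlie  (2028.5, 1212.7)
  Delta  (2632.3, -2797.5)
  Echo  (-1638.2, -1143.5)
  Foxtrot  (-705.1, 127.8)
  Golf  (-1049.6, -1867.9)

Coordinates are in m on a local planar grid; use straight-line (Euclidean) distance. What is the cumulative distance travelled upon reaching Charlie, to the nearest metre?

6298 m

Leg distances:
Alpha→Bravo: 3120.8 m  (cumulative 3120.8 m)
Bravo→Charlie: 3177.4 m  (cumulative 6298.2 m)
Cumulative distance at Charlie ≈ 6298 m.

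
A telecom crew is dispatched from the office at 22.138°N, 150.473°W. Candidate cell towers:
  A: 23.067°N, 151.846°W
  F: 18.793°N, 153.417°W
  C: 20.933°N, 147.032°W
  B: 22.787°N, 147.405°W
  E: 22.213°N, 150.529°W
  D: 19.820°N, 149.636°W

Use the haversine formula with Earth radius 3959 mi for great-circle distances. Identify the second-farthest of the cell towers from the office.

Distance to each, sorted:
F: 299.5 mi
C: 236.3 mi
B: 201.0 mi
D: 169.0 mi
A: 108.6 mi
E: 6.3 mi
The second-farthest is C at 236.3 mi.

C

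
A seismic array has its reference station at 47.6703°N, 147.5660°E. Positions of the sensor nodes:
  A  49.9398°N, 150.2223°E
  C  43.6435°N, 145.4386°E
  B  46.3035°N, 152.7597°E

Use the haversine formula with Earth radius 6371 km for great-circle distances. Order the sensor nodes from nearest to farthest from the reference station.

Distances from the reference station:
A 49.9398°N, 150.2223°E: 318.6 km
B 46.3035°N, 152.7597°E: 422.2 km
C 43.6435°N, 145.4386°E: 477.3 km

A, B, C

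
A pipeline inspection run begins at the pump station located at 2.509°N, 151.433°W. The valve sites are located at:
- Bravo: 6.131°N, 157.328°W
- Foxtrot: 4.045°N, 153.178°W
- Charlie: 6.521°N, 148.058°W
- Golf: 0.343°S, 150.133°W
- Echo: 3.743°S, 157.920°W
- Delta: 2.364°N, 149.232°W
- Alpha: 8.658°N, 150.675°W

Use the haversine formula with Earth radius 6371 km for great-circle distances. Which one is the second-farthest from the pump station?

Bravo

Distances from the pump station (2.509°N, 151.433°W):
Echo: 1001.5 km
Bravo: 767.7 km
Alpha: 688.9 km
Charlie: 582.2 km
Golf: 348.5 km
Foxtrot: 258.3 km
Delta: 245.0 km
The second-farthest is Bravo at 767.7 km.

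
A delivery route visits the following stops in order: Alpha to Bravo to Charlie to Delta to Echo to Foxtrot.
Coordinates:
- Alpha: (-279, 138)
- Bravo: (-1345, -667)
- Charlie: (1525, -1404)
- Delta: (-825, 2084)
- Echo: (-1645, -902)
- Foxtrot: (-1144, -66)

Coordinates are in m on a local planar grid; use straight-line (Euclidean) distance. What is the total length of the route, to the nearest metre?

12576 m

Leg distances:
Alpha→Bravo: 1335.8 m  (cumulative 1335.8 m)
Bravo→Charlie: 2963.1 m  (cumulative 4298.9 m)
Charlie→Delta: 4205.8 m  (cumulative 8504.7 m)
Delta→Echo: 3096.5 m  (cumulative 11601.3 m)
Echo→Foxtrot: 974.6 m  (cumulative 12575.9 m)
Total route length ≈ 12576 m.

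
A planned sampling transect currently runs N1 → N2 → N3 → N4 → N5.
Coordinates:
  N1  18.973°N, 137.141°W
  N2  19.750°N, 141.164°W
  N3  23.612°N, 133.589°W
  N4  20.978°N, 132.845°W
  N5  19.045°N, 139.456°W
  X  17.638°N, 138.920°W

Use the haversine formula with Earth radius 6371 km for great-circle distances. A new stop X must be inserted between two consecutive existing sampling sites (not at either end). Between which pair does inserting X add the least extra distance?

Added distance for inserting X between each consecutive pair:
N1–N2: 141.8 km
N2–N3: 305.9 km
N3–N4: 1300.2 km
N4–N5: 180.7 km
Smallest added distance is 141.8 km, inserting between N1 and N2.

between N1 and N2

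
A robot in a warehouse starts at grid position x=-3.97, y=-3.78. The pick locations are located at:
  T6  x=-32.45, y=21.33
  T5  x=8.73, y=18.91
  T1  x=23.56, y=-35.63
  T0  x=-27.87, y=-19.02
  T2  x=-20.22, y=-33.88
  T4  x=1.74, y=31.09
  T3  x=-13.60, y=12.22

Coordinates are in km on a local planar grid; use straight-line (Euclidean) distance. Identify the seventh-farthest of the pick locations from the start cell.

Distance to each, sorted:
T1: 42.1 km
T6: 38.0 km
T4: 35.3 km
T2: 34.2 km
T0: 28.3 km
T5: 26.0 km
T3: 18.7 km
The seventh-farthest is T3 at 18.7 km.

T3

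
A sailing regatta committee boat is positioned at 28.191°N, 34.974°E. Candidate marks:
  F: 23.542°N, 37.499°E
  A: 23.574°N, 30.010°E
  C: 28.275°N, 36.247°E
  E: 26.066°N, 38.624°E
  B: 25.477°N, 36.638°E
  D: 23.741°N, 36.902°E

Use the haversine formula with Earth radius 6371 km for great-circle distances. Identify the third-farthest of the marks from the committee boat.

D

Distances from the committee boat (28.191°N, 34.974°E):
A: 714.1 km
F: 575.3 km
D: 531.0 km
E: 431.6 km
B: 344.0 km
C: 125.1 km
The third-farthest is D at 531.0 km.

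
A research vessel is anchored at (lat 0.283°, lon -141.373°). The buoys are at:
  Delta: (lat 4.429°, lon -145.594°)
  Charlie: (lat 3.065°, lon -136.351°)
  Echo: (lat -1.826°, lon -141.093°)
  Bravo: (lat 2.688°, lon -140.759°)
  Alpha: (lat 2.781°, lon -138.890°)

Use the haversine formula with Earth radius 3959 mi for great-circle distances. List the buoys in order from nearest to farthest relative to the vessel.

Distances from the vessel:
Echo (lat -1.826°, lon -141.093°): 147.0 mi
Bravo (lat 2.688°, lon -140.759°): 171.5 mi
Alpha (lat 2.781°, lon -138.890°): 243.3 mi
Charlie (lat 3.065°, lon -136.351°): 396.5 mi
Delta (lat 4.429°, lon -145.594°): 408.6 mi

Echo, Bravo, Alpha, Charlie, Delta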